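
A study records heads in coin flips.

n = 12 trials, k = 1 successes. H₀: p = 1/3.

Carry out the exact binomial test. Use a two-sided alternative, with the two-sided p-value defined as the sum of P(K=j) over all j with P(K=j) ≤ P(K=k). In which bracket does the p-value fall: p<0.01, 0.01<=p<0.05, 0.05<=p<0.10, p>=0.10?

Exact binomial: n=12, k=1, p₀=1/3=0.3333
P(X=j) = C(n,j)·p₀^j·(1−p₀)^(n−j); p = Σ P(X=j) over j with P(X=j) ≤ P(X=1)
p-value (two-sided) = 0.07271
→ bracket: 0.05<=p<0.10

p-value bracket: 0.05<=p<0.10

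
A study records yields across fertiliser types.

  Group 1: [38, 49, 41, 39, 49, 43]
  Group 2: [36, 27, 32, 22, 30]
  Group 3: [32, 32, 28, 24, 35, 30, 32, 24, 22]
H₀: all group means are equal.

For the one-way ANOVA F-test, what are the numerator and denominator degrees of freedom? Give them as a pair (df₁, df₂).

k = 3 groups, N = 20 total
df = (k−1, N−k) = (3−1, 20−3) = (2, 17)

degrees of freedom = [2, 17]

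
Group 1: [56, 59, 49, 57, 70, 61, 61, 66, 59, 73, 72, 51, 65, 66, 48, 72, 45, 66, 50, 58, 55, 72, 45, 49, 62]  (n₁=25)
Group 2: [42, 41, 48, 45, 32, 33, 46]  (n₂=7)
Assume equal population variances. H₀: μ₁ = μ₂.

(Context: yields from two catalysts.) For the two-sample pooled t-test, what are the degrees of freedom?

df = n₁ + n₂ − 2 = 25 + 7 − 2 = 30

degrees of freedom = 30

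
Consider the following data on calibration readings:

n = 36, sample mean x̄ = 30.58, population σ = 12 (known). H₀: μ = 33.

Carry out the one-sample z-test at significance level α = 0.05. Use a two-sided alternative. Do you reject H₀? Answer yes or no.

SE = σ/√n = 12/√36 = 2.0000
z = (x̄−μ₀)/SE = (30.58−33)/2.0000 = -1.2100
p-value (two-sided) = 0.22628
At α=0.05: p ≥ α → fail to reject H₀

reject H₀: no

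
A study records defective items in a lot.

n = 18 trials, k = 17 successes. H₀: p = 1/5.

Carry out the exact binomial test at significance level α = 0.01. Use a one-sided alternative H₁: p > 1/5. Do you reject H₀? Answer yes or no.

Exact binomial: n=18, k=17, p₀=1/5=0.2000
P(X≥17) from Σ C(n,i)·p₀^i·(1−p₀)^(n−i)
p-value (one-sided, H₁ greater) = 0.00000
At α=0.01: p < α → reject H₀

reject H₀: yes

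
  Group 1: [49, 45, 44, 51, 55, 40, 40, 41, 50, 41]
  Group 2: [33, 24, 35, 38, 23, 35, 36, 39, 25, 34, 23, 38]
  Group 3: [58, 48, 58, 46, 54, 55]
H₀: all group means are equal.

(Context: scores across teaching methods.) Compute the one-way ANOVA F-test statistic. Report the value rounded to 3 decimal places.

test statistic = 31.797

Group means [45.60, 31.92, 53.17], grand mean 41.357
SSB = Σnᵢ(x̄ᵢ−x̄)² = 2086.279; SSW = ΣΣ(x−x̄ᵢ)² = 820.150
MSB = 2086.279/2 = 1043.1393; MSW = 820.150/25 = 32.8060
F = MSB/MSW = 31.7972
df = (2, 25)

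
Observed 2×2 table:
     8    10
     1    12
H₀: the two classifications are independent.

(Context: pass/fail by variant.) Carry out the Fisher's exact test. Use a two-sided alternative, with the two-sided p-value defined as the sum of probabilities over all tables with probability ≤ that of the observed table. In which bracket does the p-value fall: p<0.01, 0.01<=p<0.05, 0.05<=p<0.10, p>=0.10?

p-value bracket: 0.01<=p<0.05

Margins: r₁=18, r₂=13, c₁=9, c₂=22, n=31
p_obs = C(18,8)·C(13,1)/C(31,9); sum pmf over tables with pmf ≤ p_obs
p-value (two-sided) = 0.04484
→ bracket: 0.01<=p<0.05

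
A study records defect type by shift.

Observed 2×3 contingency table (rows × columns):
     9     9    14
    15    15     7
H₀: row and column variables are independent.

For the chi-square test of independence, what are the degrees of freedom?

df = (r−1)(c−1) = (2−1)·(3−1) = 2

degrees of freedom = 2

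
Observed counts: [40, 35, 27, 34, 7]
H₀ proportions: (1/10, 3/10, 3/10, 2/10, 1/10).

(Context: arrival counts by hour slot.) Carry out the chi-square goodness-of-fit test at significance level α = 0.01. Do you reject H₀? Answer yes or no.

reject H₀: yes

n = 143; E_i = n·p_i = [14.30, 42.90, 42.90, 28.60, 14.30]
χ² = (40−14.30)²/14.30 + (35−42.90)²/42.90 + (27−42.90)²/42.90 + (34−28.60)²/28.60 + (7−14.30)²/14.30 = 58.2821
df = 4
p-value (upper-tail) = 0.00000
At α=0.01: p < α → reject H₀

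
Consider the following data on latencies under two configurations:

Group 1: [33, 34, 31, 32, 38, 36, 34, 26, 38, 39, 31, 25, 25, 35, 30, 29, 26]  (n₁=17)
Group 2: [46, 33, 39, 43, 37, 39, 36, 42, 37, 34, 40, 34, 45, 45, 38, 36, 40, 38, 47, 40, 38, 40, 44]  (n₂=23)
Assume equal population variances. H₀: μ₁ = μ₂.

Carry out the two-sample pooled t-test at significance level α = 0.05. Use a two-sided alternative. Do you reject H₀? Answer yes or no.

x̄₁=31.882, s₁=4.608, n₁=17
x̄₂=39.609, s₂=3.963, n₂=23
s_p² = [16·4.608² + 22·3.963²]/38 = 18.0327
SE = √(s_p²·(1/17+1/23)) = 1.3582
t = (31.882−39.609)/1.3582 = -5.6886
df = 38
p-value (two-sided) = 0.00000
At α=0.05: p < α → reject H₀

reject H₀: yes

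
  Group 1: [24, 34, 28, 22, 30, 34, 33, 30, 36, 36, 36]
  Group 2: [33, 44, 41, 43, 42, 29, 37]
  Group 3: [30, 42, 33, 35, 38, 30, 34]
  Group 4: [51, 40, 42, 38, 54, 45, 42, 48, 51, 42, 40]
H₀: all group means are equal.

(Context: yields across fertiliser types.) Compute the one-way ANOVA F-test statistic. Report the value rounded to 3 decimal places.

test statistic = 14.082

Group means [31.18, 38.43, 34.57, 44.82], grand mean 37.417
SSB = Σnᵢ(x̄ᵢ−x̄)² = 1094.049; SSW = ΣΣ(x−x̄ᵢ)² = 828.701
MSB = 1094.049/3 = 364.6829; MSW = 828.701/32 = 25.8969
F = MSB/MSW = 14.0821
df = (3, 32)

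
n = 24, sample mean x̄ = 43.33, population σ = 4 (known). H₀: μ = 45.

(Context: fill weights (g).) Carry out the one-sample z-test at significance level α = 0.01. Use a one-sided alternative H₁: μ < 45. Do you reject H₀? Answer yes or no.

SE = σ/√n = 4/√24 = 0.8165
z = (x̄−μ₀)/SE = (43.33−45)/0.8165 = -2.0453
p-value (one-sided, H₁ less) = 0.02041
At α=0.01: p ≥ α → fail to reject H₀

reject H₀: no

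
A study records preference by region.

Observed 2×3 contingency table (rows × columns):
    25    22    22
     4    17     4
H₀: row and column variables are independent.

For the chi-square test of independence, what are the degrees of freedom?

degrees of freedom = 2

df = (r−1)(c−1) = (2−1)·(3−1) = 2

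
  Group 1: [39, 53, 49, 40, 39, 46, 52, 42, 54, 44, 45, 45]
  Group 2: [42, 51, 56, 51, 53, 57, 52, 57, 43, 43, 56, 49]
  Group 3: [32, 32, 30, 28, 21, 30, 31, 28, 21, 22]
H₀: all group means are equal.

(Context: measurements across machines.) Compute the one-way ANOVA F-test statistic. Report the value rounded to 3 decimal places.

Group means [45.67, 50.83, 27.50], grand mean 42.147
SSB = Σnᵢ(x̄ᵢ−x̄)² = 3199.431; SSW = ΣΣ(x−x̄ᵢ)² = 832.833
MSB = 3199.431/2 = 1599.7157; MSW = 832.833/31 = 26.8656
F = MSB/MSW = 59.5452
df = (2, 31)

test statistic = 59.545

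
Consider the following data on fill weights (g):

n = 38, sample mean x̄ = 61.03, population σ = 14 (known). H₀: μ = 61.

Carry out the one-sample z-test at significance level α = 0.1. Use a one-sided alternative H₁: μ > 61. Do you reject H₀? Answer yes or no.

reject H₀: no

SE = σ/√n = 14/√38 = 2.2711
z = (x̄−μ₀)/SE = (61.03−61)/2.2711 = 0.0132
p-value (one-sided, H₁ greater) = 0.49473
At α=0.1: p ≥ α → fail to reject H₀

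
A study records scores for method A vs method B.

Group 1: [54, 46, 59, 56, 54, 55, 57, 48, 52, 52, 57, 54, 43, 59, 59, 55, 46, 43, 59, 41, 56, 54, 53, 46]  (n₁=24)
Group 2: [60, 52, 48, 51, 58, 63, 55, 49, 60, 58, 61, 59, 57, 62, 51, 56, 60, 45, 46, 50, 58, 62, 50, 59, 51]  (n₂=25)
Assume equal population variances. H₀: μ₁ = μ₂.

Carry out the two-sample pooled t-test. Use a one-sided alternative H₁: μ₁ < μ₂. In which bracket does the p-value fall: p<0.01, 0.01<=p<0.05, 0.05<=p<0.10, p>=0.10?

x̄₁=52.417, s₁=5.579, n₁=24
x̄₂=55.240, s₂=5.434, n₂=25
s_p² = [23·5.579² + 24·5.434²]/47 = 30.3062
SE = √(s_p²·(1/24+1/25)) = 1.5732
t = (52.417−55.240)/1.5732 = -1.7946
df = 47
p-value (one-sided, H₁ less) = 0.03957
→ bracket: 0.01<=p<0.05

p-value bracket: 0.01<=p<0.05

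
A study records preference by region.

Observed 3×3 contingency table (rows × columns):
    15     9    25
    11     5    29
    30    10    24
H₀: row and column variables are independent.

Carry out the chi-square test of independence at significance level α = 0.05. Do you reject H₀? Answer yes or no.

reject H₀: no

Row totals [49, 45, 64], col totals [56, 24, 78], n=158
χ² = (15−17.37)²/17.37 + (9−7.44)²/7.44 + (25−24.19)²/24.19 + (11−15.95)²/15.95 + (5−6.84)²/6.84 + (29−22.22)²/22.22 + (30−22.68)²/22.68 + (10−9.72)²/9.72 + (24−31.59)²/31.59 = 8.9699
df = 4
p-value (upper-tail) = 0.06186
At α=0.05: p ≥ α → fail to reject H₀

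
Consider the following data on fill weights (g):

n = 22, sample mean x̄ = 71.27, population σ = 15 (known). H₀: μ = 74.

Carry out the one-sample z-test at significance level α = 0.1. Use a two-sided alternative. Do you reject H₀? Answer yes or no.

SE = σ/√n = 15/√22 = 3.1980
z = (x̄−μ₀)/SE = (71.27−74)/3.1980 = -0.8537
p-value (two-sided) = 0.39330
At α=0.1: p ≥ α → fail to reject H₀

reject H₀: no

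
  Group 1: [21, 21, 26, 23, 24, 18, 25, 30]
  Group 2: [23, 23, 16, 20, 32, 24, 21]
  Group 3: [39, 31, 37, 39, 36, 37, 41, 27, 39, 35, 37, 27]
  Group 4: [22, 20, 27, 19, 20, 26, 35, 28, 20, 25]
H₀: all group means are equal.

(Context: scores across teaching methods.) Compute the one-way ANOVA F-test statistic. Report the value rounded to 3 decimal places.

Group means [23.50, 22.71, 35.42, 24.20], grand mean 27.405
SSB = Σnᵢ(x̄ᵢ−x̄)² = 1148.974; SSW = ΣΣ(x−x̄ᵢ)² = 703.945
MSB = 1148.974/3 = 382.9912; MSW = 703.945/33 = 21.3317
F = MSB/MSW = 17.9541
df = (3, 33)

test statistic = 17.954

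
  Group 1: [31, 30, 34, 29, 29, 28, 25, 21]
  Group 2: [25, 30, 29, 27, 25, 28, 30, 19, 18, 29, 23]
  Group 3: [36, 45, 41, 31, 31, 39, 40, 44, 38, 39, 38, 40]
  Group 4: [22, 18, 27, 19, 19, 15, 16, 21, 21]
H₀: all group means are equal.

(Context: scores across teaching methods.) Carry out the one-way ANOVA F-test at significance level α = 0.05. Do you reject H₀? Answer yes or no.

Group means [28.38, 25.73, 38.50, 19.78], grand mean 28.750
SSB = Σnᵢ(x̄ᵢ−x̄)² = 1966.888; SSW = ΣΣ(x−x̄ᵢ)² = 590.612
MSB = 1966.888/3 = 655.6292; MSW = 590.612/36 = 16.4059
F = MSB/MSW = 39.9630
df = (3, 36)
p-value (upper-tail) = 0.00000
At α=0.05: p < α → reject H₀

reject H₀: yes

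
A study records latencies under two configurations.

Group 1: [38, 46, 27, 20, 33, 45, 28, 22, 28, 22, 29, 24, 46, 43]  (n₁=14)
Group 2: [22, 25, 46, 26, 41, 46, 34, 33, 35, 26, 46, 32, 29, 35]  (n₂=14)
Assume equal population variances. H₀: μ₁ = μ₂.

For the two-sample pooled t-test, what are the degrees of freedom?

degrees of freedom = 26

df = n₁ + n₂ − 2 = 14 + 14 − 2 = 26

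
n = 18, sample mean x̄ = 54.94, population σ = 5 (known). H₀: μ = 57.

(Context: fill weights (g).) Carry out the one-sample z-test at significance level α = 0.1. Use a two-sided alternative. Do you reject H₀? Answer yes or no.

SE = σ/√n = 5/√18 = 1.1785
z = (x̄−μ₀)/SE = (54.94−57)/1.1785 = -1.7480
p-value (two-sided) = 0.08047
At α=0.1: p < α → reject H₀

reject H₀: yes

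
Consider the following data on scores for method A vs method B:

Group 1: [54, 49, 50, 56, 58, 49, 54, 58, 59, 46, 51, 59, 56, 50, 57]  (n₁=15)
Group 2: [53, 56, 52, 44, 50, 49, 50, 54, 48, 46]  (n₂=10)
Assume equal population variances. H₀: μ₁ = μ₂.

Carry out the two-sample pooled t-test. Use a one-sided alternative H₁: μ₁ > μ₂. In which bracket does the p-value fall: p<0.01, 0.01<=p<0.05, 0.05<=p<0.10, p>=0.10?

x̄₁=53.733, s₁=4.250, n₁=15
x̄₂=50.200, s₂=3.676, n₂=10
s_p² = [14·4.250² + 9·3.676²]/23 = 16.2841
SE = √(s_p²·(1/15+1/10)) = 1.6474
t = (53.733−50.200)/1.6474 = 2.1448
df = 23
p-value (one-sided, H₁ greater) = 0.02138
→ bracket: 0.01<=p<0.05

p-value bracket: 0.01<=p<0.05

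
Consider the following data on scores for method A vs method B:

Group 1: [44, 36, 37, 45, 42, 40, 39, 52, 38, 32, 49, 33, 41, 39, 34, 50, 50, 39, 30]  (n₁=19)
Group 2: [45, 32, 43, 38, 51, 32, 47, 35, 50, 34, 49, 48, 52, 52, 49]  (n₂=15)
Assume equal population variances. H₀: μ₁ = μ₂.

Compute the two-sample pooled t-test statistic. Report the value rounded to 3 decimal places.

test statistic = -1.366

x̄₁=40.526, s₁=6.441, n₁=19
x̄₂=43.800, s₂=7.533, n₂=15
s_p² = [18·6.441² + 14·7.533²]/32 = 48.1605
SE = √(s_p²·(1/19+1/15)) = 2.3970
t = (40.526−43.800)/2.3970 = -1.3658
df = 32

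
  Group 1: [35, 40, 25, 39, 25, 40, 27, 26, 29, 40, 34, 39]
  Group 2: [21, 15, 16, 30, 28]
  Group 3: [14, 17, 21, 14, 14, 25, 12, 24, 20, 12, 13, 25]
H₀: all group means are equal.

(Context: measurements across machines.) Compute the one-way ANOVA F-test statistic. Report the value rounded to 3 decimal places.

Group means [33.25, 22.00, 17.58], grand mean 24.828
SSB = Σnᵢ(x̄ᵢ−x̄)² = 1520.971; SSW = ΣΣ(x−x̄ᵢ)² = 929.167
MSB = 1520.971/2 = 760.4856; MSW = 929.167/26 = 35.7372
F = MSB/MSW = 21.2800
df = (2, 26)

test statistic = 21.280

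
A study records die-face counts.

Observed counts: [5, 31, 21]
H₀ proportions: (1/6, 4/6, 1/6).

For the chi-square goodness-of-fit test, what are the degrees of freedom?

df = k − 1 = 3 − 1 = 2

degrees of freedom = 2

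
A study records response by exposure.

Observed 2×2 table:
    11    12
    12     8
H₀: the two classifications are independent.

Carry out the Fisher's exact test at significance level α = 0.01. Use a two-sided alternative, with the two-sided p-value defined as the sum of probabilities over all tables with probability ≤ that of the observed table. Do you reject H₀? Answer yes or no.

reject H₀: no

Margins: r₁=23, r₂=20, c₁=23, c₂=20, n=43
p_obs = C(23,11)·C(20,12)/C(43,23); sum pmf over tables with pmf ≤ p_obs
p-value (two-sided) = 0.54353
At α=0.01: p ≥ α → fail to reject H₀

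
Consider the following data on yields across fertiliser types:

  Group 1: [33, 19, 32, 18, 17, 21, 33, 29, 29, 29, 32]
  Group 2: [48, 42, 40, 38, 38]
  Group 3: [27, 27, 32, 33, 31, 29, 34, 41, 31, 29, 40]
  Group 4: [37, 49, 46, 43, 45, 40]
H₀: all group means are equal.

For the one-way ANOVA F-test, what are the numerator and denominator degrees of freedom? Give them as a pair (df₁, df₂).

degrees of freedom = [3, 29]

k = 4 groups, N = 33 total
df = (k−1, N−k) = (4−1, 33−4) = (3, 29)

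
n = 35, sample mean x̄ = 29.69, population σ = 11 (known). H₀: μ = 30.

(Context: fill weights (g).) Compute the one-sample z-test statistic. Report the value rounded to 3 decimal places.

test statistic = -0.167

SE = σ/√n = 11/√35 = 1.8593
z = (x̄−μ₀)/SE = (29.69−30)/1.8593 = -0.1667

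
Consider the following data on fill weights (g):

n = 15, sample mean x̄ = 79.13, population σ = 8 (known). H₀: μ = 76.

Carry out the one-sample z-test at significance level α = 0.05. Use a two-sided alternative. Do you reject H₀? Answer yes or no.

reject H₀: no

SE = σ/√n = 8/√15 = 2.0656
z = (x̄−μ₀)/SE = (79.13−76)/2.0656 = 1.5153
p-value (two-sided) = 0.12970
At α=0.05: p ≥ α → fail to reject H₀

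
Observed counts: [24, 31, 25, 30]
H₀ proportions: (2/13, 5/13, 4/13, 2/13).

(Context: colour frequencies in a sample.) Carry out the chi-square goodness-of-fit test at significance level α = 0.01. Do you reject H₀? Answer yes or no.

reject H₀: yes

n = 110; E_i = n·p_i = [16.92, 42.31, 33.85, 16.92]
χ² = (24−16.92)²/16.92 + (31−42.31)²/42.31 + (25−33.85)²/33.85 + (30−16.92)²/16.92 = 18.3986
df = 3
p-value (upper-tail) = 0.00036
At α=0.01: p < α → reject H₀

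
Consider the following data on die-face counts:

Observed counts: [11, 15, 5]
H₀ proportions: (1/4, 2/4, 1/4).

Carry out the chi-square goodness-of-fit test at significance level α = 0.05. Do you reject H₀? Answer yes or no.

n = 31; E_i = n·p_i = [7.75, 15.50, 7.75]
χ² = (11−7.75)²/7.75 + (15−15.50)²/15.50 + (5−7.75)²/7.75 = 2.3548
df = 2
p-value (upper-tail) = 0.30807
At α=0.05: p ≥ α → fail to reject H₀

reject H₀: no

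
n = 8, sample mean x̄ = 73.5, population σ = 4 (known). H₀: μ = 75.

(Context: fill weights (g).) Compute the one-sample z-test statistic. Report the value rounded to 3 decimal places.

test statistic = -1.061

SE = σ/√n = 4/√8 = 1.4142
z = (x̄−μ₀)/SE = (73.5−75)/1.4142 = -1.0607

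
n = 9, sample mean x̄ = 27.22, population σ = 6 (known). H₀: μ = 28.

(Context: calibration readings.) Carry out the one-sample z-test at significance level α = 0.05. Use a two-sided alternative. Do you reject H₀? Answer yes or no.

SE = σ/√n = 6/√9 = 2.0000
z = (x̄−μ₀)/SE = (27.22−28)/2.0000 = -0.3900
p-value (two-sided) = 0.69654
At α=0.05: p ≥ α → fail to reject H₀

reject H₀: no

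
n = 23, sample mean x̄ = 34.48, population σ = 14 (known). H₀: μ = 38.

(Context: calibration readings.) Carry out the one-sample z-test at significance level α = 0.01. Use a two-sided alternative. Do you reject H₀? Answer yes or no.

SE = σ/√n = 14/√23 = 2.9192
z = (x̄−μ₀)/SE = (34.48−38)/2.9192 = -1.2058
p-value (two-sided) = 0.22789
At α=0.01: p ≥ α → fail to reject H₀

reject H₀: no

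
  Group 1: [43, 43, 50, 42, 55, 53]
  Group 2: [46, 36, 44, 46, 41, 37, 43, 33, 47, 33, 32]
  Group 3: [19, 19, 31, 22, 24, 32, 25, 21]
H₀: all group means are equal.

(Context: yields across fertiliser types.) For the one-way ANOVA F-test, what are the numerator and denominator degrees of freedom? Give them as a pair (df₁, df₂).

degrees of freedom = [2, 22]

k = 3 groups, N = 25 total
df = (k−1, N−k) = (3−1, 25−3) = (2, 22)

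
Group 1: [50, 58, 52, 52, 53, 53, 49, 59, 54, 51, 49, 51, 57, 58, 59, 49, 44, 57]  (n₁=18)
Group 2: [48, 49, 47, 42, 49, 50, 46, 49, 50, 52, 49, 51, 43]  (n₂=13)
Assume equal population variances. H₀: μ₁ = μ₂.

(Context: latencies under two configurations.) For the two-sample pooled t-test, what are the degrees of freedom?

degrees of freedom = 29

df = n₁ + n₂ − 2 = 18 + 13 − 2 = 29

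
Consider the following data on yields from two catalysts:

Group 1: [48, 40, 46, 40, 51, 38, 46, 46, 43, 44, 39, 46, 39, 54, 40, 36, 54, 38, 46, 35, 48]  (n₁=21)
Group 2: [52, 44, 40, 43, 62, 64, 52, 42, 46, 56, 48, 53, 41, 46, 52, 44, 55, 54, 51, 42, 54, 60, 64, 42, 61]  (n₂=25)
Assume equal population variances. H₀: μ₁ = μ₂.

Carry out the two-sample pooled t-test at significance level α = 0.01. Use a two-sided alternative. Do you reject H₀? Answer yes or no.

reject H₀: yes

x̄₁=43.667, s₁=5.544, n₁=21
x̄₂=50.720, s₂=7.608, n₂=25
s_p² = [20·5.544² + 24·7.608²]/44 = 45.5388
SE = √(s_p²·(1/21+1/25)) = 1.9975
t = (43.667−50.720)/1.9975 = -3.5311
df = 44
p-value (two-sided) = 0.00098
At α=0.01: p < α → reject H₀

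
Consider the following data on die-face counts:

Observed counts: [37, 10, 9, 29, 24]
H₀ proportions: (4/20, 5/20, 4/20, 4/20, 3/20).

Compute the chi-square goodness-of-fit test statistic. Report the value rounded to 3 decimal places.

test statistic = 34.991

n = 109; E_i = n·p_i = [21.80, 27.25, 21.80, 21.80, 16.35]
χ² = (37−21.80)²/21.80 + (10−27.25)²/27.25 + (9−21.80)²/21.80 + (29−21.80)²/21.80 + (24−16.35)²/16.35 = 34.9908
df = 4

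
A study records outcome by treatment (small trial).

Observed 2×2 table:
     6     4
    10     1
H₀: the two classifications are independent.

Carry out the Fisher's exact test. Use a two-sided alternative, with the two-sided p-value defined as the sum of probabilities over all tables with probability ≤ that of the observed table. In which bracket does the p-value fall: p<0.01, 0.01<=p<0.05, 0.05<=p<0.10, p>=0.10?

p-value bracket: p>=0.10

Margins: r₁=10, r₂=11, c₁=16, c₂=5, n=21
p_obs = C(10,6)·C(11,10)/C(21,16); sum pmf over tables with pmf ≤ p_obs
p-value (two-sided) = 0.14861
→ bracket: p>=0.10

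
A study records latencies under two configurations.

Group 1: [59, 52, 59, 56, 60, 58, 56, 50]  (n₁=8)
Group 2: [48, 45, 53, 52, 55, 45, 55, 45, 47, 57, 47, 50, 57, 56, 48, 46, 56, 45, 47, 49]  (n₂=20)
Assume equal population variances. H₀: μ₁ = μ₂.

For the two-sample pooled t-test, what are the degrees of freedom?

df = n₁ + n₂ − 2 = 8 + 20 − 2 = 26

degrees of freedom = 26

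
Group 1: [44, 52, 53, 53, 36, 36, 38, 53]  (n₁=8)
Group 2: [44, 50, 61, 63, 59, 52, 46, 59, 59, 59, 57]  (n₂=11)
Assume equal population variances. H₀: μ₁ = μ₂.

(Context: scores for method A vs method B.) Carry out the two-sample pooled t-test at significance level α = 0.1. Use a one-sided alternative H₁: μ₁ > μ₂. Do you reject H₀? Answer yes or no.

reject H₀: no

x̄₁=45.625, s₁=8.017, n₁=8
x̄₂=55.364, s₂=6.345, n₂=11
s_p² = [7·8.017² + 10·6.345²]/17 = 50.1424
SE = √(s_p²·(1/8+1/11)) = 3.2903
t = (45.625−55.364)/3.2903 = -2.9598
df = 17
p-value (one-sided, H₁ greater) = 0.99561
At α=0.1: p ≥ α → fail to reject H₀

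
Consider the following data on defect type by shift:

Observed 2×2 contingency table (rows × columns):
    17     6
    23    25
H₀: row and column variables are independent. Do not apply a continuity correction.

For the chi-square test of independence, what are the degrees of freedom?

degrees of freedom = 1

df = (r−1)(c−1) = (2−1)·(2−1) = 1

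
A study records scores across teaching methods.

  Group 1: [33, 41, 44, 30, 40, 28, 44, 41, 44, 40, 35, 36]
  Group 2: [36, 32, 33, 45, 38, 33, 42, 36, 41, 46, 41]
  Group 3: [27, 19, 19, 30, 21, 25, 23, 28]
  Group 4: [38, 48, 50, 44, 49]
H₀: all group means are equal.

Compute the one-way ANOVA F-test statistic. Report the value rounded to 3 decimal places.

test statistic = 23.470

Group means [38.00, 38.45, 24.00, 45.80], grand mean 36.111
SSB = Σnᵢ(x̄ᵢ−x̄)² = 1746.028; SSW = ΣΣ(x−x̄ᵢ)² = 793.527
MSB = 1746.028/3 = 582.0094; MSW = 793.527/32 = 24.7977
F = MSB/MSW = 23.4703
df = (3, 32)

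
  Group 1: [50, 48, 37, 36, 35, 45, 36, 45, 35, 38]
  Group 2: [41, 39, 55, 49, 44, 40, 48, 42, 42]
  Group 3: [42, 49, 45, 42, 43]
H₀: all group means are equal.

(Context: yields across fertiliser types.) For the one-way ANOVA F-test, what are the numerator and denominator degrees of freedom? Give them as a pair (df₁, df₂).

k = 3 groups, N = 24 total
df = (k−1, N−k) = (3−1, 24−3) = (2, 21)

degrees of freedom = [2, 21]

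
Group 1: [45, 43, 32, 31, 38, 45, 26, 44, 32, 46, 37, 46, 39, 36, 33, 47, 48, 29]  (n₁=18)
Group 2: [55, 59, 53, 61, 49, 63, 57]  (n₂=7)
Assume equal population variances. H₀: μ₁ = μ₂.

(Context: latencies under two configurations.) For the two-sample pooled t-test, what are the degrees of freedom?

degrees of freedom = 23

df = n₁ + n₂ − 2 = 18 + 7 − 2 = 23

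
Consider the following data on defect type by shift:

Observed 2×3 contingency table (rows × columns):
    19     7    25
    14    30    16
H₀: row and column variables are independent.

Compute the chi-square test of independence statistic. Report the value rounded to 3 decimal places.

Row totals [51, 60], col totals [33, 37, 41], n=111
χ² = (19−15.16)²/15.16 + (7−17.00)²/17.00 + (25−18.84)²/18.84 + (14−17.84)²/17.84 + (30−20.00)²/20.00 + (16−22.16)²/22.16 = 16.4086
df = 2

test statistic = 16.409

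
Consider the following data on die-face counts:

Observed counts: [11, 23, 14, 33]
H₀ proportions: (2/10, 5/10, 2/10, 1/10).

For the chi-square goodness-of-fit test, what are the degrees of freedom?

df = k − 1 = 4 − 1 = 3

degrees of freedom = 3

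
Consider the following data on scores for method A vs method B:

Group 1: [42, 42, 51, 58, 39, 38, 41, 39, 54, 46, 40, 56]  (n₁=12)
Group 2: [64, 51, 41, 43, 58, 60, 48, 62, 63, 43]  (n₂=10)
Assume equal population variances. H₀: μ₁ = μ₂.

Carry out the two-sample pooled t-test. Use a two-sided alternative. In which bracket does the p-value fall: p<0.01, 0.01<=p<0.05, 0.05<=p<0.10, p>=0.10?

p-value bracket: 0.01<=p<0.05

x̄₁=45.500, s₁=7.293, n₁=12
x̄₂=53.300, s₂=9.117, n₂=10
s_p² = [11·7.293² + 9·9.117²]/20 = 66.6550
SE = √(s_p²·(1/12+1/10)) = 3.4957
t = (45.500−53.300)/3.4957 = -2.2313
df = 20
p-value (two-sided) = 0.03727
→ bracket: 0.01<=p<0.05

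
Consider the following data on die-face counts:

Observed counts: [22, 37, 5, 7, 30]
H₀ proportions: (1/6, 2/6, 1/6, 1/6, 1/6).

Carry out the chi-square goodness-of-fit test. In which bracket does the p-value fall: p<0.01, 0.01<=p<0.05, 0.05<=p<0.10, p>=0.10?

n = 101; E_i = n·p_i = [16.83, 33.67, 16.83, 16.83, 16.83]
χ² = (22−16.83)²/16.83 + (37−33.67)²/33.67 + (5−16.83)²/16.83 + (7−16.83)²/16.83 + (30−16.83)²/16.83 = 26.2772
df = 4
p-value (upper-tail) = 0.00003
→ bracket: p<0.01

p-value bracket: p<0.01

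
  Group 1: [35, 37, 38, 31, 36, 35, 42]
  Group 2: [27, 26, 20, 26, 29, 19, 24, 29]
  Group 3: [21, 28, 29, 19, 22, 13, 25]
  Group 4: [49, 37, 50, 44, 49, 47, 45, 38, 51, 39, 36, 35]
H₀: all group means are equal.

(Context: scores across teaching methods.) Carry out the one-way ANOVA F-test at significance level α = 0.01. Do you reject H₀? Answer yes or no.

Group means [36.29, 25.00, 22.43, 43.33], grand mean 33.265
SSB = Σnᵢ(x̄ᵢ−x̄)² = 2648.808; SSW = ΣΣ(x−x̄ᵢ)² = 745.810
MSB = 2648.808/3 = 882.9360; MSW = 745.810/30 = 24.8603
F = MSB/MSW = 35.5159
df = (3, 30)
p-value (upper-tail) = 0.00000
At α=0.01: p < α → reject H₀

reject H₀: yes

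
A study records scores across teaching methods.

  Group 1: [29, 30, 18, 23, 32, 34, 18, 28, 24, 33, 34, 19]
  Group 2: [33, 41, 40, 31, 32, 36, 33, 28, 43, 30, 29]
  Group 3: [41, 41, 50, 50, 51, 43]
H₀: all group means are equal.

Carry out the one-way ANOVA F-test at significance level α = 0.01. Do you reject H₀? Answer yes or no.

Group means [26.83, 34.18, 46.00], grand mean 33.586
SSB = Σnᵢ(x̄ᵢ−x̄)² = 1475.731; SSW = ΣΣ(x−x̄ᵢ)² = 801.303
MSB = 1475.731/2 = 737.8657; MSW = 801.303/26 = 30.8193
F = MSB/MSW = 23.9416
df = (2, 26)
p-value (upper-tail) = 0.00000
At α=0.01: p < α → reject H₀

reject H₀: yes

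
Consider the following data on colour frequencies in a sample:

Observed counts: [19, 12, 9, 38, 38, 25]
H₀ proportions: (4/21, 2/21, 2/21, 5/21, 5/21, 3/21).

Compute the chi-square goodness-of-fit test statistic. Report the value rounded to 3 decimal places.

test statistic = 6.251

n = 141; E_i = n·p_i = [26.86, 13.43, 13.43, 33.57, 33.57, 20.14]
χ² = (19−26.86)²/26.86 + (12−13.43)²/13.43 + (9−13.43)²/13.43 + (38−33.57)²/33.57 + (38−33.57)²/33.57 + (25−20.14)²/20.14 = 6.2507
df = 5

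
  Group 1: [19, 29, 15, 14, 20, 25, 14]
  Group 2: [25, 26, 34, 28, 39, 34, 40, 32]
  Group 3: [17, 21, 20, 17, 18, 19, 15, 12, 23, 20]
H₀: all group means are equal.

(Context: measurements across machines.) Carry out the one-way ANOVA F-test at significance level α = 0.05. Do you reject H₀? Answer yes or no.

Group means [19.43, 32.25, 18.20], grand mean 23.040
SSB = Σnᵢ(x̄ᵢ−x̄)² = 1004.146; SSW = ΣΣ(x−x̄ᵢ)² = 512.814
MSB = 1004.146/2 = 502.0729; MSW = 512.814/22 = 23.3097
F = MSB/MSW = 21.5392
df = (2, 22)
p-value (upper-tail) = 0.00001
At α=0.05: p < α → reject H₀

reject H₀: yes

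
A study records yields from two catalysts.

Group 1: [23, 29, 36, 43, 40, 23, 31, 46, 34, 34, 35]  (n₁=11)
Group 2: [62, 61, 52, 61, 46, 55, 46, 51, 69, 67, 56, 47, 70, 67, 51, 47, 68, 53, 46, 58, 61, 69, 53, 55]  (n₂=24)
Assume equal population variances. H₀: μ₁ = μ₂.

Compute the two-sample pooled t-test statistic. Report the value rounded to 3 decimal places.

test statistic = -7.972

x̄₁=34.000, s₁=7.362, n₁=11
x̄₂=57.125, s₂=8.216, n₂=24
s_p² = [10·7.362² + 23·8.216²]/33 = 63.4735
SE = √(s_p²·(1/11+1/24)) = 2.9009
t = (34.000−57.125)/2.9009 = -7.9717
df = 33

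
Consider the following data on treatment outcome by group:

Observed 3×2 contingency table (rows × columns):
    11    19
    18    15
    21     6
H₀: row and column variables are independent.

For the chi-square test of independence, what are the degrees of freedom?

df = (r−1)(c−1) = (3−1)·(2−1) = 2

degrees of freedom = 2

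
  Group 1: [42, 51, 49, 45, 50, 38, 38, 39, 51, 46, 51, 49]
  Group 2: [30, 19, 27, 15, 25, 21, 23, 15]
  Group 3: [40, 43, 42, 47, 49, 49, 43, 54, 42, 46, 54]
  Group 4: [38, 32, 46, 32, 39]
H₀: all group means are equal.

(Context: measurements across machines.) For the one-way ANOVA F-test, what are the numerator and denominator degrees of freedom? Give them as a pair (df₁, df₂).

k = 4 groups, N = 36 total
df = (k−1, N−k) = (4−1, 36−4) = (3, 32)

degrees of freedom = [3, 32]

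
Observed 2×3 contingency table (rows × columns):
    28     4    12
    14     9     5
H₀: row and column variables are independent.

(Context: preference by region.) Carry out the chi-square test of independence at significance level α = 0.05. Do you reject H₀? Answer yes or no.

reject H₀: yes

Row totals [44, 28], col totals [42, 13, 17], n=72
χ² = (28−25.67)²/25.67 + (4−7.94)²/7.94 + (12−10.39)²/10.39 + (14−16.33)²/16.33 + (9−5.06)²/5.06 + (5−6.61)²/6.61 = 6.2239
df = 2
p-value (upper-tail) = 0.04451
At α=0.05: p < α → reject H₀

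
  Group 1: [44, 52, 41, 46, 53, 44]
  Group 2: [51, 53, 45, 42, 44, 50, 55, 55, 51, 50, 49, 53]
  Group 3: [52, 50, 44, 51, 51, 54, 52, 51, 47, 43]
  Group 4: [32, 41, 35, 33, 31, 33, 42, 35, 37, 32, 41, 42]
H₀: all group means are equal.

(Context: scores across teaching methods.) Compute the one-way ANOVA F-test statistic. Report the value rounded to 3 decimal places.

Group means [46.67, 49.83, 49.50, 36.17], grand mean 45.175
SSB = Σnᵢ(x̄ᵢ−x̄)² = 1434.608; SSW = ΣΣ(x−x̄ᵢ)² = 629.167
MSB = 1434.608/3 = 478.2028; MSW = 629.167/36 = 17.4769
F = MSB/MSW = 27.3621
df = (3, 36)

test statistic = 27.362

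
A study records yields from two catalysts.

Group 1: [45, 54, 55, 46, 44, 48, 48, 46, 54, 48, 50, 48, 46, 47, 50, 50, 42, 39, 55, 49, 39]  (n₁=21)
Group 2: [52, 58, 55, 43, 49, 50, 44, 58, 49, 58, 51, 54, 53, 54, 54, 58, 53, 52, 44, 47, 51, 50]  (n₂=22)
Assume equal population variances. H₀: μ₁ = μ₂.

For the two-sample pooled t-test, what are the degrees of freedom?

df = n₁ + n₂ − 2 = 21 + 22 − 2 = 41

degrees of freedom = 41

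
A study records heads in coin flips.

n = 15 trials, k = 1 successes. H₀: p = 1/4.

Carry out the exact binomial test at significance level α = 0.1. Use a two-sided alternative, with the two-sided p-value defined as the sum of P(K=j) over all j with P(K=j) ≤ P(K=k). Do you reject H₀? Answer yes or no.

reject H₀: no

Exact binomial: n=15, k=1, p₀=1/4=0.2500
P(X=j) = C(n,j)·p₀^j·(1−p₀)^(n−j); p = Σ P(X=j) over j with P(X=j) ≤ P(X=1)
p-value (two-sided) = 0.13680
At α=0.1: p ≥ α → fail to reject H₀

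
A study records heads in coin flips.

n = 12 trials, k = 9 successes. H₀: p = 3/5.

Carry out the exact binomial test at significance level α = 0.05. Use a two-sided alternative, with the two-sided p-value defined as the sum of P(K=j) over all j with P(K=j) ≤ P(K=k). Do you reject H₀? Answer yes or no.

reject H₀: no

Exact binomial: n=12, k=9, p₀=3/5=0.6000
P(X=j) = C(n,j)·p₀^j·(1−p₀)^(n−j); p = Σ P(X=j) over j with P(X=j) ≤ P(X=9)
p-value (two-sided) = 0.38355
At α=0.05: p ≥ α → fail to reject H₀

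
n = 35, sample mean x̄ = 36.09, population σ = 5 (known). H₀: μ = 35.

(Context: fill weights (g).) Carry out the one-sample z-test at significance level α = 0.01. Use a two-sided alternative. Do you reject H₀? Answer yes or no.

reject H₀: no

SE = σ/√n = 5/√35 = 0.8452
z = (x̄−μ₀)/SE = (36.09−35)/0.8452 = 1.2897
p-value (two-sided) = 0.19715
At α=0.01: p ≥ α → fail to reject H₀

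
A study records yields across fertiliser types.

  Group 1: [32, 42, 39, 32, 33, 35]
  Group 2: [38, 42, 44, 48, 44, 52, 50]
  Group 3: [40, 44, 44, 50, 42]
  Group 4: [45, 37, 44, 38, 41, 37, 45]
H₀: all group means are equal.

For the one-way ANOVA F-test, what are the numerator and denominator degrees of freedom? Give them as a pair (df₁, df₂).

degrees of freedom = [3, 21]

k = 4 groups, N = 25 total
df = (k−1, N−k) = (4−1, 25−4) = (3, 21)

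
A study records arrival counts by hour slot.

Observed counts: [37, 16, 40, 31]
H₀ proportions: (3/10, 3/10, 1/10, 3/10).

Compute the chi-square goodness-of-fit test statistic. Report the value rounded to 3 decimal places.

n = 124; E_i = n·p_i = [37.20, 37.20, 12.40, 37.20]
χ² = (37−37.20)²/37.20 + (16−37.20)²/37.20 + (40−12.40)²/12.40 + (31−37.20)²/37.20 = 74.5484
df = 3

test statistic = 74.548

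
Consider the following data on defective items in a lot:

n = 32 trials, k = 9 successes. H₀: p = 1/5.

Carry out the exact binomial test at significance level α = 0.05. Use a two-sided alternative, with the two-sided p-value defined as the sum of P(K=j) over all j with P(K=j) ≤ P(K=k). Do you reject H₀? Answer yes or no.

Exact binomial: n=32, k=9, p₀=1/5=0.2000
P(X=j) = C(n,j)·p₀^j·(1−p₀)^(n−j); p = Σ P(X=j) over j with P(X=j) ≤ P(X=9)
p-value (two-sided) = 0.26770
At α=0.05: p ≥ α → fail to reject H₀

reject H₀: no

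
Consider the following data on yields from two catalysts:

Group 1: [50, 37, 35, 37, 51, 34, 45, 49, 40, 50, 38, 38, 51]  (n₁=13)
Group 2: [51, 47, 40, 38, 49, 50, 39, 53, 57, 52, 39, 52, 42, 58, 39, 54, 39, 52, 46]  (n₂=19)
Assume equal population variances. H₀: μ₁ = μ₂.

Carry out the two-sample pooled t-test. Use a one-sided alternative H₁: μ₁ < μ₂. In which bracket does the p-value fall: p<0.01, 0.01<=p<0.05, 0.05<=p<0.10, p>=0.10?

x̄₁=42.692, s₁=6.713, n₁=13
x̄₂=47.211, s₂=6.754, n₂=19
s_p² = [12·6.713² + 18·6.754²]/30 = 45.3976
SE = √(s_p²·(1/13+1/19)) = 2.4252
t = (42.692−47.211)/2.4252 = -1.8630
df = 30
p-value (one-sided, H₁ less) = 0.03614
→ bracket: 0.01<=p<0.05

p-value bracket: 0.01<=p<0.05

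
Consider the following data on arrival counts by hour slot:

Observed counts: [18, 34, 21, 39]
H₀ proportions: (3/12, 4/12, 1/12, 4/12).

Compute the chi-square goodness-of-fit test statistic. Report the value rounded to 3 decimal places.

test statistic = 18.527

n = 112; E_i = n·p_i = [28.00, 37.33, 9.33, 37.33]
χ² = (18−28.00)²/28.00 + (34−37.33)²/37.33 + (21−9.33)²/9.33 + (39−37.33)²/37.33 = 18.5268
df = 3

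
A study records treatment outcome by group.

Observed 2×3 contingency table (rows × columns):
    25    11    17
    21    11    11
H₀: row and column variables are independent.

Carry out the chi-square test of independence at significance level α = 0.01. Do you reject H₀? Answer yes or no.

Row totals [53, 43], col totals [46, 22, 28], n=96
χ² = (25−25.40)²/25.40 + (11−12.15)²/12.15 + (17−15.46)²/15.46 + (21−20.60)²/20.60 + (11−9.85)²/9.85 + (11−12.54)²/12.54 = 0.5984
df = 2
p-value (upper-tail) = 0.74142
At α=0.01: p ≥ α → fail to reject H₀

reject H₀: no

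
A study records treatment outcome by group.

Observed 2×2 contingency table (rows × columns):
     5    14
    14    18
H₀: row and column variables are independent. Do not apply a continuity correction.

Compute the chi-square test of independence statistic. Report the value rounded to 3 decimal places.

test statistic = 1.550

Row totals [19, 32], col totals [19, 32], n=51
χ² = (5−7.08)²/7.08 + (14−11.92)²/11.92 + (14−11.92)²/11.92 + (18−20.08)²/20.08 = 1.5502
df = 1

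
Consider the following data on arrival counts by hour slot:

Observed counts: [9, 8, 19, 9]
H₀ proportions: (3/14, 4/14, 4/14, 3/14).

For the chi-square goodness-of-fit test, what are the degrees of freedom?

df = k − 1 = 4 − 1 = 3

degrees of freedom = 3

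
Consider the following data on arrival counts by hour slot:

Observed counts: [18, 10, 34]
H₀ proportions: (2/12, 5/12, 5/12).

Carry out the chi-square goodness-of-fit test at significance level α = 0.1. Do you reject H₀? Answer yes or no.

n = 62; E_i = n·p_i = [10.33, 25.83, 25.83]
χ² = (18−10.33)²/10.33 + (10−25.83)²/25.83 + (34−25.83)²/25.83 = 17.9742
df = 2
p-value (upper-tail) = 0.00013
At α=0.1: p < α → reject H₀

reject H₀: yes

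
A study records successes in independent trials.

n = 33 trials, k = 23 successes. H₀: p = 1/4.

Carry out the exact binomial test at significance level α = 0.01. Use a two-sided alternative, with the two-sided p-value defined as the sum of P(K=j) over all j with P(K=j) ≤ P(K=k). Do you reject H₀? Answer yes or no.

Exact binomial: n=33, k=23, p₀=1/4=0.2500
P(X=j) = C(n,j)·p₀^j·(1−p₀)^(n−j); p = Σ P(X=j) over j with P(X=j) ≤ P(X=23)
p-value (two-sided) = 0.00000
At α=0.01: p < α → reject H₀

reject H₀: yes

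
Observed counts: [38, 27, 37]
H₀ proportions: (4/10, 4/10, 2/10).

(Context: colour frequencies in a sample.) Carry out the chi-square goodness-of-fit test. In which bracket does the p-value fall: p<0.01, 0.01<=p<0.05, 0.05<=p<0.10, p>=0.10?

p-value bracket: p<0.01

n = 102; E_i = n·p_i = [40.80, 40.80, 20.40]
χ² = (38−40.80)²/40.80 + (27−40.80)²/40.80 + (37−20.40)²/20.40 = 18.3676
df = 2
p-value (upper-tail) = 0.00010
→ bracket: p<0.01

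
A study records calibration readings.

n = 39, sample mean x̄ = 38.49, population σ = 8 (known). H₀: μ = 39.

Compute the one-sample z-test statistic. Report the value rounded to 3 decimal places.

test statistic = -0.398

SE = σ/√n = 8/√39 = 1.2810
z = (x̄−μ₀)/SE = (38.49−39)/1.2810 = -0.3981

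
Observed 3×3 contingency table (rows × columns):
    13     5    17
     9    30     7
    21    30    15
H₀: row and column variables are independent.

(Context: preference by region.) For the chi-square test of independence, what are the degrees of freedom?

degrees of freedom = 4

df = (r−1)(c−1) = (3−1)·(3−1) = 4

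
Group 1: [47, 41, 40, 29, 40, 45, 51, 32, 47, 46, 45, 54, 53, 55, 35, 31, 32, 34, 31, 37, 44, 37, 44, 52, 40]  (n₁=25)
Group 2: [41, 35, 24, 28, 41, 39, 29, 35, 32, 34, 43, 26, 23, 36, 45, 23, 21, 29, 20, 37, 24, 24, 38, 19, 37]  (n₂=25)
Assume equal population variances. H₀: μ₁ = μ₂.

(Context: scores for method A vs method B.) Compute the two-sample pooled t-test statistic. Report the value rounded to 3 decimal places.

x̄₁=41.680, s₁=7.883, n₁=25
x̄₂=31.320, s₂=7.830, n₂=25
s_p² = [24·7.883² + 24·7.830²]/48 = 61.7267
SE = √(s_p²·(1/25+1/25)) = 2.2222
t = (41.680−31.320)/2.2222 = 4.6621
df = 48

test statistic = 4.662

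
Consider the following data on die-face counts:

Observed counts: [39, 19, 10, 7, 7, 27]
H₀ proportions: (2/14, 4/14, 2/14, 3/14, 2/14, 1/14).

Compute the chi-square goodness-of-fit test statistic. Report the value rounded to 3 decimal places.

test statistic = 105.570

n = 109; E_i = n·p_i = [15.57, 31.14, 15.57, 23.36, 15.57, 7.79]
χ² = (39−15.57)²/15.57 + (19−31.14)²/31.14 + (10−15.57)²/15.57 + (7−23.36)²/23.36 + (7−15.57)²/15.57 + (27−7.79)²/7.79 = 105.5703
df = 5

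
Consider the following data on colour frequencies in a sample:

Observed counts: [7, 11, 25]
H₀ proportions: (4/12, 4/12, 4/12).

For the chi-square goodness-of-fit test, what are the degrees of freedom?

degrees of freedom = 2

df = k − 1 = 3 − 1 = 2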